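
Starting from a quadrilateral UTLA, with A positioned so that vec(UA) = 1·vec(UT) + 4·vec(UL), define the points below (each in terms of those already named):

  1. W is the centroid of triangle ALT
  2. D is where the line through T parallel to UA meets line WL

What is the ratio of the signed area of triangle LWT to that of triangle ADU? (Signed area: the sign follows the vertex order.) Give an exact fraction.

Set U = (0, 0), T = (1, 0), L = (0, 1), A = (1, 4); any affine frame gives the same invariant.
1. W is the centroid of triangle ALT ⇒ W = (2/3, 5/3)
2. D is where the line through T parallel to UA meets line WL ⇒ D = (5/3, 8/3)
2·[LWT] = -4/3, 2·[ADU] = -4
[LWT]:[ADU] = -4/3:-4 = 1/3

[LWT]:[ADU] = 1/3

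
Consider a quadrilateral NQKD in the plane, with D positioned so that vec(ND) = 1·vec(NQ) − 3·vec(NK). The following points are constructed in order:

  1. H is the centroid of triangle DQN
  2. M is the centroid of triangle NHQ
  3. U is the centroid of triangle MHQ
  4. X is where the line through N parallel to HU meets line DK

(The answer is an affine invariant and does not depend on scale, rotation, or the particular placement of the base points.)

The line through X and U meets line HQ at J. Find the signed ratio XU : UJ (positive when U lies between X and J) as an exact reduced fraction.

Assign N = (0, 0), Q = (1, 0), K = (0, 1), D = (1, -3) — the answer is frame-independent, so this choice is without loss of generality.
1. H is the centroid of triangle DQN ⇒ H = (2/3, -1)
2. M is the centroid of triangle NHQ ⇒ M = (5/9, -1/3)
3. U is the centroid of triangle MHQ ⇒ U = (20/27, -4/9)
4. X is where the line through N parallel to HU meets line DK ⇒ X = (2/23, 15/23)
line XU meets HQ at J = (514/633, -119/211)
U = X + t·(J−X) with t = 211/234, so XU:UJ = 211/234:23/234

XU:UJ = 211/23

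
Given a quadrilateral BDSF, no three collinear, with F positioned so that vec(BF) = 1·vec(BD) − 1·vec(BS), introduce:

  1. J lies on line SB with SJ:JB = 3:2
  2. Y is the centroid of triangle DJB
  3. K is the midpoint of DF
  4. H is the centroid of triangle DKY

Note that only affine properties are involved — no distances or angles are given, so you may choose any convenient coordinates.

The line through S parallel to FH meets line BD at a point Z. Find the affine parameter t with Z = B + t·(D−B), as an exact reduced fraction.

Work in coordinates with B = (0, 0), D = (1, 0), S = (0, 1), F = (1, -1).
1. J lies on line SB with SJ:JB = 3:2 ⇒ J = (0, 2/5)
2. Y is the centroid of triangle DJB ⇒ Y = (1/3, 2/15)
3. K is the midpoint of DF ⇒ K = (1, -1/2)
4. H is the centroid of triangle DKY ⇒ H = (7/9, -11/90)
through S parallel to FH: direction (-2/9, 79/90); meets BD at Z = (20/79, 0)
Z = B + t·(D−B) with t = 20/79

t = 20/79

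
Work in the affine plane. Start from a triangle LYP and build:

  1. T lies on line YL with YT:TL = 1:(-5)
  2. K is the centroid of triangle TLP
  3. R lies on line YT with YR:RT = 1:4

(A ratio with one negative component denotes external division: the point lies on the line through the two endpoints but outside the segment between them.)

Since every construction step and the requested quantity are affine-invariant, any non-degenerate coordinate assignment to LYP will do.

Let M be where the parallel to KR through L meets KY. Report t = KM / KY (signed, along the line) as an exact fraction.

t = 21

Assign L = (0, 0), Y = (1, 0), P = (0, 1) — the answer is frame-independent, so this choice is without loss of generality.
1. T lies on line YL with YT:TL = 1:(-5) ⇒ T = (5/4, 0)
2. K is the centroid of triangle TLP ⇒ K = (5/12, 1/3)
3. R lies on line YT with YR:RT = 1:4 ⇒ R = (21/20, 0)
through L parallel to KR: direction (19/30, -1/3); meets KY at M = (38/3, -20/3)
M = K + t·(Y−K) with t = 21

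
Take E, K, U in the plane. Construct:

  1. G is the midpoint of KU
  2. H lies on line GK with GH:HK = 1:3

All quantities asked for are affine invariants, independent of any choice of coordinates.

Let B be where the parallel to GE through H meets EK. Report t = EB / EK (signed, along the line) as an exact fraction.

t = 1/4

Set E = (0, 0), K = (1, 0), U = (0, 1); any affine frame gives the same invariant.
1. G is the midpoint of KU ⇒ G = (1/2, 1/2)
2. H lies on line GK with GH:HK = 1:3 ⇒ H = (5/8, 3/8)
through H parallel to GE: direction (-1/2, -1/2); meets EK at B = (1/4, 0)
B = E + t·(K−E) with t = 1/4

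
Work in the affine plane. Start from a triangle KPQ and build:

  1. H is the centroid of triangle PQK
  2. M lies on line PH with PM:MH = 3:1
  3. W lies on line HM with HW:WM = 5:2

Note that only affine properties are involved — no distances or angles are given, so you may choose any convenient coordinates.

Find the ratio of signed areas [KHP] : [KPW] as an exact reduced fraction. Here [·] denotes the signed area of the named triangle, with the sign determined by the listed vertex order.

[KHP]:[KPW] = -28/23

Assign K = (0, 0), P = (1, 0), Q = (0, 1) — the answer is frame-independent, so this choice is without loss of generality.
1. H is the centroid of triangle PQK ⇒ H = (1/3, 1/3)
2. M lies on line PH with PM:MH = 3:1 ⇒ M = (1/2, 1/4)
3. W lies on line HM with HW:WM = 5:2 ⇒ W = (19/42, 23/84)
2·[KHP] = -1/3, 2·[KPW] = 23/84
[KHP]:[KPW] = -1/3:23/84 = -28/23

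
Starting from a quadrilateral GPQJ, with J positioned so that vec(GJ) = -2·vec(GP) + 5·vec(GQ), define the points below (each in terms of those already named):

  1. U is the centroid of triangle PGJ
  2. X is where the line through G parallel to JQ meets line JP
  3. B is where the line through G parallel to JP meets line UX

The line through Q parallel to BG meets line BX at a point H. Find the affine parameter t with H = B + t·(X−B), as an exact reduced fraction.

t = 3/5

Choose coordinates G = (0, 0), P = (1, 0), Q = (0, 1), J = (-2, 5).
1. U is the centroid of triangle PGJ ⇒ U = (-1/3, 5/3)
2. X is where the line through G parallel to JQ meets line JP ⇒ X = (-5, 10)
3. B is where the line through G parallel to JP meets line UX ⇒ B = (9, -15)
through Q parallel to BG: direction (-9, 15); meets BX at H = (3/5, 0)
H = B + t·(X−B) with t = 3/5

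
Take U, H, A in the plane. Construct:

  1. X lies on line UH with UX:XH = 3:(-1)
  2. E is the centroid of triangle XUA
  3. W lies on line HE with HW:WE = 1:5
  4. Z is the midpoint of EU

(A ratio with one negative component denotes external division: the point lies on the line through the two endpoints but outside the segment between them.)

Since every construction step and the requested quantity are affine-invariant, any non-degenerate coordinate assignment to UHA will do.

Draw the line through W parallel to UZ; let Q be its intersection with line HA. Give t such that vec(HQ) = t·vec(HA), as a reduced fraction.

t = 1/15

Work in coordinates with U = (0, 0), H = (1, 0), A = (0, 1).
1. X lies on line UH with UX:XH = 3:(-1) ⇒ X = (3/2, 0)
2. E is the centroid of triangle XUA ⇒ E = (1/2, 1/3)
3. W lies on line HE with HW:WE = 1:5 ⇒ W = (11/12, 1/18)
4. Z is the midpoint of EU ⇒ Z = (1/4, 1/6)
through W parallel to UZ: direction (1/4, 1/6); meets HA at Q = (14/15, 1/15)
Q = H + t·(A−H) with t = 1/15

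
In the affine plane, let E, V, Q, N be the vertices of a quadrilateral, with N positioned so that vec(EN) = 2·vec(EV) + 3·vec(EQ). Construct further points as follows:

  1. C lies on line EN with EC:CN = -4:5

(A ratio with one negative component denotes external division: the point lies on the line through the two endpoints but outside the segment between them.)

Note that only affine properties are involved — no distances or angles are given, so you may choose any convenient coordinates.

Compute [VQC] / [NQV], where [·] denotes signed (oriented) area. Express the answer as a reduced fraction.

Work in coordinates with E = (0, 0), V = (1, 0), Q = (0, 1), N = (2, 3).
1. C lies on line EN with EC:CN = -4:5 ⇒ C = (-8, -12)
2·[VQC] = 21, 2·[NQV] = 4
[VQC]:[NQV] = 21:4 = 21/4

[VQC]:[NQV] = 21/4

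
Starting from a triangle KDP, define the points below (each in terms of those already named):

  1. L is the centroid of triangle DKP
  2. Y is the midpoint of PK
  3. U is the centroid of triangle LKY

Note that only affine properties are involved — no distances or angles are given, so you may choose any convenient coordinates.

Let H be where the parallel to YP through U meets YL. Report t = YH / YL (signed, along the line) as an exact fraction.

t = 1/3

Choose coordinates K = (0, 0), D = (1, 0), P = (0, 1).
1. L is the centroid of triangle DKP ⇒ L = (1/3, 1/3)
2. Y is the midpoint of PK ⇒ Y = (0, 1/2)
3. U is the centroid of triangle LKY ⇒ U = (1/9, 5/18)
through U parallel to YP: direction (0, 1/2); meets YL at H = (1/9, 4/9)
H = Y + t·(L−Y) with t = 1/3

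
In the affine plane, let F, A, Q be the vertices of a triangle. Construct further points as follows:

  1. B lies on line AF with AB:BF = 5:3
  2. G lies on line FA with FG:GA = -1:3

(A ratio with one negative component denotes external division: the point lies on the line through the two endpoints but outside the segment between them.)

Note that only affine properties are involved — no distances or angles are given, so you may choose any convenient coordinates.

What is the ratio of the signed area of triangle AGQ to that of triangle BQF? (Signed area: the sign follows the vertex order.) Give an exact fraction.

[AGQ]:[BQF] = -4

Work in coordinates with F = (0, 0), A = (1, 0), Q = (0, 1).
1. B lies on line AF with AB:BF = 5:3 ⇒ B = (3/8, 0)
2. G lies on line FA with FG:GA = -1:3 ⇒ G = (-1/2, 0)
2·[AGQ] = -3/2, 2·[BQF] = 3/8
[AGQ]:[BQF] = -3/2:3/8 = -4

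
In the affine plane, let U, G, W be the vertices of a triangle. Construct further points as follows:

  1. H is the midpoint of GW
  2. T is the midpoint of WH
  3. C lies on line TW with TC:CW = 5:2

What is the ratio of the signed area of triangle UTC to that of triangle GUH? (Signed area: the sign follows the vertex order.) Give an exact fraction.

[UTC]:[GUH] = -5/14

Set U = (0, 0), G = (1, 0), W = (0, 1); any affine frame gives the same invariant.
1. H is the midpoint of GW ⇒ H = (1/2, 1/2)
2. T is the midpoint of WH ⇒ T = (1/4, 3/4)
3. C lies on line TW with TC:CW = 5:2 ⇒ C = (1/14, 13/14)
2·[UTC] = 5/28, 2·[GUH] = -1/2
[UTC]:[GUH] = 5/28:-1/2 = -5/14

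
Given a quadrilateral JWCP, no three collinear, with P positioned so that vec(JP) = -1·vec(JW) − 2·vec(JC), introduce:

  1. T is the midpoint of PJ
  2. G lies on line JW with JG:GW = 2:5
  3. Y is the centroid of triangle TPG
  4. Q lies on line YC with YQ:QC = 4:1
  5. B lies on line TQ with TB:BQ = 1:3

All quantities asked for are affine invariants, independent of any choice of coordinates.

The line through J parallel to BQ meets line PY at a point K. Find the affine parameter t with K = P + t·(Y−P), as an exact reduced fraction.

Assign J = (0, 0), W = (1, 0), C = (0, 1), P = (-1, -2) — the answer is frame-independent, so this choice is without loss of generality.
1. T is the midpoint of PJ ⇒ T = (-1/2, -1)
2. G lies on line JW with JG:GW = 2:5 ⇒ G = (2/7, 0)
3. Y is the centroid of triangle TPG ⇒ Y = (-17/42, -1)
4. Q lies on line YC with YQ:QC = 4:1 ⇒ Q = (-17/210, 3/5)
5. B lies on line TQ with TB:BQ = 1:3 ⇒ B = (-83/210, -3/5)
through J parallel to BQ: direction (11/35, 6/5); meets PY at K = (-22/147, -4/7)
K = P + t·(Y−P) with t = 10/7

t = 10/7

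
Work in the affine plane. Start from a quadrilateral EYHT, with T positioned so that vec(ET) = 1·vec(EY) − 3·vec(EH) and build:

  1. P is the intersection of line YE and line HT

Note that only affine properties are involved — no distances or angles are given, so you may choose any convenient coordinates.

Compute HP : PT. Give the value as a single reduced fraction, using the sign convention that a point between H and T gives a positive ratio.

Choose coordinates E = (0, 0), Y = (1, 0), H = (0, 1), T = (1, -3).
1. P is the intersection of line YE and line HT ⇒ P = (1/4, 0)
P = H + t·(T−H) with t = 1/4, so HP:PT = t:(1−t) = 1/4:3/4

HP:PT = 1/3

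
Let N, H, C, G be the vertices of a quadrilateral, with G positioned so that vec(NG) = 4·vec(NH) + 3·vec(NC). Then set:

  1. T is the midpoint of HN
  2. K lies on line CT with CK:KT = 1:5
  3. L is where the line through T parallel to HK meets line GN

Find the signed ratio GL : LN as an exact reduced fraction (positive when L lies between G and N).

GL:LN = 68/5

Work in coordinates with N = (0, 0), H = (1, 0), C = (0, 1), G = (4, 3).
1. T is the midpoint of HN ⇒ T = (1/2, 0)
2. K lies on line CT with CK:KT = 1:5 ⇒ K = (1/12, 5/6)
3. L is where the line through T parallel to HK meets line GN ⇒ L = (20/73, 15/73)
L = G + t·(N−G) with t = 68/73, so GL:LN = t:(1−t) = 68/73:5/73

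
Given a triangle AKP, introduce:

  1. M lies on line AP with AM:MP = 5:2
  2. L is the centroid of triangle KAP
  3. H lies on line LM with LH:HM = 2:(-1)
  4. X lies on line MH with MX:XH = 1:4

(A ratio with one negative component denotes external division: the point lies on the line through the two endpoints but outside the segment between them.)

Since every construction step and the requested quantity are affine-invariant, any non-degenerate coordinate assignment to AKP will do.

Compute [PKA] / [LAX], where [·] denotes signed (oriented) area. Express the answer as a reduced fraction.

[PKA]:[LAX] = 7/2

Assign A = (0, 0), K = (1, 0), P = (0, 1) — the answer is frame-independent, so this choice is without loss of generality.
1. M lies on line AP with AM:MP = 5:2 ⇒ M = (0, 5/7)
2. L is the centroid of triangle KAP ⇒ L = (1/3, 1/3)
3. H lies on line LM with LH:HM = 2:(-1) ⇒ H = (-1/3, 23/21)
4. X lies on line MH with MX:XH = 1:4 ⇒ X = (-1/15, 83/105)
2·[PKA] = -1, 2·[LAX] = -2/7
[PKA]:[LAX] = -1:-2/7 = 7/2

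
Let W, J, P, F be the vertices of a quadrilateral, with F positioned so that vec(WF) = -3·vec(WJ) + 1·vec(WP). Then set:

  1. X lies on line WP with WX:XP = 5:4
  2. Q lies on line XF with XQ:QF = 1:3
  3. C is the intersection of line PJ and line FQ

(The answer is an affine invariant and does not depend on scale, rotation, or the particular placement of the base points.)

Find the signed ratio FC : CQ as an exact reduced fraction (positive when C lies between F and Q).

Work in coordinates with W = (0, 0), J = (1, 0), P = (0, 1), F = (-3, 1).
1. X lies on line WP with WX:XP = 5:4 ⇒ X = (0, 5/9)
2. Q lies on line XF with XQ:QF = 1:3 ⇒ Q = (-3/4, 2/3)
3. C is the intersection of line PJ and line FQ ⇒ C = (12/23, 11/23)
C = F + t·(Q−F) with t = 36/23, so FC:CQ = t:(1−t) = 36/23:-13/23

FC:CQ = -36/13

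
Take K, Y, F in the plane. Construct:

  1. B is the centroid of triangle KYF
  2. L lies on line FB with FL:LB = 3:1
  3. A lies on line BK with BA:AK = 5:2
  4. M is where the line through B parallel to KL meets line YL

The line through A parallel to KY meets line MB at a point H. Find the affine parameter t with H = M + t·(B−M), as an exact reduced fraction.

Choose coordinates K = (0, 0), Y = (1, 0), F = (0, 1).
1. B is the centroid of triangle KYF ⇒ B = (1/3, 1/3)
2. L lies on line FB with FL:LB = 3:1 ⇒ L = (1/4, 1/2)
3. A lies on line BK with BA:AK = 5:2 ⇒ A = (2/21, 2/21)
4. M is where the line through B parallel to KL meets line YL ⇒ M = (3/8, 5/12)
through A parallel to KY: direction (1, 0); meets MB at H = (3/14, 2/21)
H = M + t·(B−M) with t = 27/7

t = 27/7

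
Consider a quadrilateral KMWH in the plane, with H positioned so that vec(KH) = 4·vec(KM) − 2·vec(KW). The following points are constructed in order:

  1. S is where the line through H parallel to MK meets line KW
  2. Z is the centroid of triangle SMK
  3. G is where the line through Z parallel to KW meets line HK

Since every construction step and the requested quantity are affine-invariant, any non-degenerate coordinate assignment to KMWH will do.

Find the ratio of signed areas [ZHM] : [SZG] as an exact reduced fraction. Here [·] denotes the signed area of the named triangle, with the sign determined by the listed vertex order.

[ZHM]:[SZG] = 20

Assign K = (0, 0), M = (1, 0), W = (0, 1), H = (4, -2) — the answer is frame-independent, so this choice is without loss of generality.
1. S is where the line through H parallel to MK meets line KW ⇒ S = (0, -2)
2. Z is the centroid of triangle SMK ⇒ Z = (1/3, -2/3)
3. G is where the line through Z parallel to KW meets line HK ⇒ G = (1/3, -1/6)
2·[ZHM] = 10/3, 2·[SZG] = 1/6
[ZHM]:[SZG] = 10/3:1/6 = 20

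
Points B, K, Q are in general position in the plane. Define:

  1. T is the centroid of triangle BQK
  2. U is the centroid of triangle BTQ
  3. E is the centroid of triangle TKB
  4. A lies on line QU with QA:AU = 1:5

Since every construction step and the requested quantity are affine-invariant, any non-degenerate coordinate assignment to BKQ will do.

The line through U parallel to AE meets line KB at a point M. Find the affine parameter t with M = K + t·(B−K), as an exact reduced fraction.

t = 28/43

Assign B = (0, 0), K = (1, 0), Q = (0, 1) — the answer is frame-independent, so this choice is without loss of generality.
1. T is the centroid of triangle BQK ⇒ T = (1/3, 1/3)
2. U is the centroid of triangle BTQ ⇒ U = (1/9, 4/9)
3. E is the centroid of triangle TKB ⇒ E = (4/9, 1/9)
4. A lies on line QU with QA:AU = 1:5 ⇒ A = (1/54, 49/54)
through U parallel to AE: direction (23/54, -43/54); meets KB at M = (15/43, 0)
M = K + t·(B−K) with t = 28/43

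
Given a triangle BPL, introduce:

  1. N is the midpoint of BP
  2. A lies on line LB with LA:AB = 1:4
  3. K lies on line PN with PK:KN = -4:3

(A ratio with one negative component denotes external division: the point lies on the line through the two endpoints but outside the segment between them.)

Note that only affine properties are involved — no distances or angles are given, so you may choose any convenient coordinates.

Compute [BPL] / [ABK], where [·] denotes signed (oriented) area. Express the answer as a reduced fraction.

Choose coordinates B = (0, 0), P = (1, 0), L = (0, 1).
1. N is the midpoint of BP ⇒ N = (1/2, 0)
2. A lies on line LB with LA:AB = 1:4 ⇒ A = (0, 4/5)
3. K lies on line PN with PK:KN = -4:3 ⇒ K = (-1, 0)
2·[BPL] = 1, 2·[ABK] = -4/5
[BPL]:[ABK] = 1:-4/5 = -5/4

[BPL]:[ABK] = -5/4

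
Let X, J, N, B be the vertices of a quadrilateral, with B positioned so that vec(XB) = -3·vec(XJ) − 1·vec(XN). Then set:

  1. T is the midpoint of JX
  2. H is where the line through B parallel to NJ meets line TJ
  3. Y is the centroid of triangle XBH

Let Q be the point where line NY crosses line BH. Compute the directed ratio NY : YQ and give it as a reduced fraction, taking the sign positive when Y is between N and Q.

Set X = (0, 0), J = (1, 0), N = (0, 1), B = (-3, -1); any affine frame gives the same invariant.
1. T is the midpoint of JX ⇒ T = (1/2, 0)
2. H is where the line through B parallel to NJ meets line TJ ⇒ H = (-4, 0)
3. Y is the centroid of triangle XBH ⇒ Y = (-7/3, -1/3)
line NY meets BH at Q = (-35/11, -9/11)
Y = N + t·(Q−N) with t = 11/15, so NY:YQ = 11/15:4/15

NY:YQ = 11/4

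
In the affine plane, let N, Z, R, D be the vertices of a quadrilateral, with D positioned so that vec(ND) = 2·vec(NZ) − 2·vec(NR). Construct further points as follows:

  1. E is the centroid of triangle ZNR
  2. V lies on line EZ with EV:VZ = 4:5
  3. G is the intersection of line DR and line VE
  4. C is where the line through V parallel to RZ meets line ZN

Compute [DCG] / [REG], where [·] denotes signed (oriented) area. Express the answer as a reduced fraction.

[DCG]:[REG] = 4

Work in coordinates with N = (0, 0), Z = (1, 0), R = (0, 1), D = (2, -2).
1. E is the centroid of triangle ZNR ⇒ E = (1/3, 1/3)
2. V lies on line EZ with EV:VZ = 4:5 ⇒ V = (17/27, 5/27)
3. G is the intersection of line DR and line VE ⇒ G = (1/2, 1/4)
4. C is where the line through V parallel to RZ meets line ZN ⇒ C = (22/27, 0)
2·[DCG] = 1/3, 2·[REG] = 1/12
[DCG]:[REG] = 1/3:1/12 = 4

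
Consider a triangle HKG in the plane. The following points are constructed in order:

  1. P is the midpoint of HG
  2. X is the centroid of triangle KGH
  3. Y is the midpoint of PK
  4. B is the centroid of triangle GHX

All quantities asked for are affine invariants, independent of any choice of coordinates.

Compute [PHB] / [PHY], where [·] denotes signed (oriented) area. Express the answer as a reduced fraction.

Set H = (0, 0), K = (1, 0), G = (0, 1); any affine frame gives the same invariant.
1. P is the midpoint of HG ⇒ P = (0, 1/2)
2. X is the centroid of triangle KGH ⇒ X = (1/3, 1/3)
3. Y is the midpoint of PK ⇒ Y = (1/2, 1/4)
4. B is the centroid of triangle GHX ⇒ B = (1/9, 4/9)
2·[PHB] = 1/18, 2·[PHY] = 1/4
[PHB]:[PHY] = 1/18:1/4 = 2/9

[PHB]:[PHY] = 2/9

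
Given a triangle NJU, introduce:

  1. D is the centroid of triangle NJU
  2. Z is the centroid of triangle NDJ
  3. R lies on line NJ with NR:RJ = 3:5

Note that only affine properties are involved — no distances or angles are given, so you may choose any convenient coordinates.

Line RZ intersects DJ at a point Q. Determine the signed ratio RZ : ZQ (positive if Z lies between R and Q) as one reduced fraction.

RZ:ZQ = 7/8

Work in coordinates with N = (0, 0), J = (1, 0), U = (0, 1).
1. D is the centroid of triangle NJU ⇒ D = (1/3, 1/3)
2. Z is the centroid of triangle NDJ ⇒ Z = (4/9, 1/9)
3. R lies on line NJ with NR:RJ = 3:5 ⇒ R = (3/8, 0)
line RZ meets DJ at Q = (11/21, 5/21)
Z = R + t·(Q−R) with t = 7/15, so RZ:ZQ = 7/15:8/15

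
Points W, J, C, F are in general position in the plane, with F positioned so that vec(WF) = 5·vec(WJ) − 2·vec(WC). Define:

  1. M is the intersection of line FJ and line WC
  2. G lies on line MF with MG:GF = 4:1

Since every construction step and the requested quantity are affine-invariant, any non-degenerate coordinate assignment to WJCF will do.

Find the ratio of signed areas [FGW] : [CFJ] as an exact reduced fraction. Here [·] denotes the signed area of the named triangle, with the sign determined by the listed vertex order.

Assign W = (0, 0), J = (1, 0), C = (0, 1), F = (5, -2) — the answer is frame-independent, so this choice is without loss of generality.
1. M is the intersection of line FJ and line WC ⇒ M = (0, 1/2)
2. G lies on line MF with MG:GF = 4:1 ⇒ G = (4, -3/2)
2·[FGW] = 1/2, 2·[CFJ] = -2
[FGW]:[CFJ] = 1/2:-2 = -1/4

[FGW]:[CFJ] = -1/4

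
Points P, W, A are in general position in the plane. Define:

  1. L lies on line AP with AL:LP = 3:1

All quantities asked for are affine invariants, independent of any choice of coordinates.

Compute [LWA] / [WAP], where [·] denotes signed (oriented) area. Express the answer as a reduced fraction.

Work in coordinates with P = (0, 0), W = (1, 0), A = (0, 1).
1. L lies on line AP with AL:LP = 3:1 ⇒ L = (0, 1/4)
2·[LWA] = 3/4, 2·[WAP] = 1
[LWA]:[WAP] = 3/4:1 = 3/4

[LWA]:[WAP] = 3/4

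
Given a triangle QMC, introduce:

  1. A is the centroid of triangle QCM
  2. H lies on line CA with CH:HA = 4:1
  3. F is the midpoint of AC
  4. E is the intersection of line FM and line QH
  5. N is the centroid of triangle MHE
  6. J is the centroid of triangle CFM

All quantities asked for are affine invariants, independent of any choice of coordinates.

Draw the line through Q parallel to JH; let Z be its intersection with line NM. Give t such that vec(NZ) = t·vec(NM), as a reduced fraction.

t = -25/383

Choose coordinates Q = (0, 0), M = (1, 0), C = (0, 1).
1. A is the centroid of triangle QCM ⇒ A = (1/3, 1/3)
2. H lies on line CA with CH:HA = 4:1 ⇒ H = (4/15, 7/15)
3. F is the midpoint of AC ⇒ F = (1/6, 2/3)
4. E is the intersection of line FM and line QH ⇒ E = (16/51, 28/51)
5. N is the centroid of triangle MHE ⇒ N = (403/765, 259/765)
6. J is the centroid of triangle CFM ⇒ J = (7/18, 5/9)
through Q parallel to JH: direction (-11/90, -4/45); meets NM at Z = (2849/5745, 2072/5745)
Z = N + t·(M−N) with t = -25/383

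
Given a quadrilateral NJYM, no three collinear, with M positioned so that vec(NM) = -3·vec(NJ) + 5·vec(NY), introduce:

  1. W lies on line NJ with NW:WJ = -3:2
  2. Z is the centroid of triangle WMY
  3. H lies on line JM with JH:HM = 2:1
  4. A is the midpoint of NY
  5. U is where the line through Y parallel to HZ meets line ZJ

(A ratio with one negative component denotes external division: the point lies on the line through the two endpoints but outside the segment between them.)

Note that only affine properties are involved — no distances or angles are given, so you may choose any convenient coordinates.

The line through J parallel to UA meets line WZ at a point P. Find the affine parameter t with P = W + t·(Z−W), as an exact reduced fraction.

t = -2/7

Set N = (0, 0), J = (1, 0), Y = (0, 1), M = (-3, 5); any affine frame gives the same invariant.
1. W lies on line NJ with NW:WJ = -3:2 ⇒ W = (3, 0)
2. Z is the centroid of triangle WMY ⇒ Z = (0, 2)
3. H lies on line JM with JH:HM = 2:1 ⇒ H = (-5/3, 10/3)
4. A is the midpoint of NY ⇒ A = (0, 1/2)
5. U is where the line through Y parallel to HZ meets line ZJ ⇒ U = (5/6, 1/3)
through J parallel to UA: direction (-5/6, 1/6); meets WZ at P = (27/7, -4/7)
P = W + t·(Z−W) with t = -2/7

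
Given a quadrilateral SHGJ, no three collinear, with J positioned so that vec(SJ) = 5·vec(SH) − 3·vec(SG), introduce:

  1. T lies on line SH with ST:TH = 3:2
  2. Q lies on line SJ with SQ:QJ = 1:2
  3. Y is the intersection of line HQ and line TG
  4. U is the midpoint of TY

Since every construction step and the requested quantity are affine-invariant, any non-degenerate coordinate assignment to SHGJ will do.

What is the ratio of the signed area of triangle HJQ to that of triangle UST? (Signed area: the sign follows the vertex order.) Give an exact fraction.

[HJQ]:[UST] = -10/9

Choose coordinates S = (0, 0), H = (1, 0), G = (0, 1), J = (5, -3).
1. T lies on line SH with ST:TH = 3:2 ⇒ T = (3/5, 0)
2. Q lies on line SJ with SQ:QJ = 1:2 ⇒ Q = (5/3, -1)
3. Y is the intersection of line HQ and line TG ⇒ Y = (-3, 6)
4. U is the midpoint of TY ⇒ U = (-6/5, 3)
2·[HJQ] = -2, 2·[UST] = 9/5
[HJQ]:[UST] = -2:9/5 = -10/9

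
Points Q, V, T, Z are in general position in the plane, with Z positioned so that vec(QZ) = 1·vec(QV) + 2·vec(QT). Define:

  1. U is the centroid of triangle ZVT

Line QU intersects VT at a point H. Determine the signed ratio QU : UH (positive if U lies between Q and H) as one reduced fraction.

QU:UH = -5/2

Choose coordinates Q = (0, 0), V = (1, 0), T = (0, 1), Z = (1, 2).
1. U is the centroid of triangle ZVT ⇒ U = (2/3, 1)
line QU meets VT at H = (2/5, 3/5)
U = Q + t·(H−Q) with t = 5/3, so QU:UH = 5/3:-2/3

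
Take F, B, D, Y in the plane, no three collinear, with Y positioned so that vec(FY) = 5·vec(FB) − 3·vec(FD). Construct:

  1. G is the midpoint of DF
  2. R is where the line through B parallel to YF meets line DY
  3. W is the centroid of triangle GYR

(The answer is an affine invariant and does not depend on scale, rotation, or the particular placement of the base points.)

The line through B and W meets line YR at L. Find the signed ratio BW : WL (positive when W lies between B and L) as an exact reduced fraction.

BW:WL = 1/5

Choose coordinates F = (0, 0), B = (1, 0), D = (0, 1), Y = (5, -3).
1. G is the midpoint of DF ⇒ G = (0, 1/2)
2. R is where the line through B parallel to YF meets line DY ⇒ R = (2, -3/5)
3. W is the centroid of triangle GYR ⇒ W = (7/3, -31/30)
line BW meets YR at L = (9, -31/5)
W = B + t·(L−B) with t = 1/6, so BW:WL = 1/6:5/6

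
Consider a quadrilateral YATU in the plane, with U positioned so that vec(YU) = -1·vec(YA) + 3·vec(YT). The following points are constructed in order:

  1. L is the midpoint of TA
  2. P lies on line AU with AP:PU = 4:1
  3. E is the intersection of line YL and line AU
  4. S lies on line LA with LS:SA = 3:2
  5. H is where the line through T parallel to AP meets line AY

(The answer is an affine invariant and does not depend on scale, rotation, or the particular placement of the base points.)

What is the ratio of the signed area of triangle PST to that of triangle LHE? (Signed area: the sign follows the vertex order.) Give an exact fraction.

[PST]:[LHE] = -48/5

Set Y = (0, 0), A = (1, 0), T = (0, 1), U = (-1, 3); any affine frame gives the same invariant.
1. L is the midpoint of TA ⇒ L = (1/2, 1/2)
2. P lies on line AU with AP:PU = 4:1 ⇒ P = (-3/5, 12/5)
3. E is the intersection of line YL and line AU ⇒ E = (3/5, 3/5)
4. S lies on line LA with LS:SA = 3:2 ⇒ S = (4/5, 1/5)
5. H is where the line through T parallel to AP meets line AY ⇒ H = (2/3, 0)
2·[PST] = -16/25, 2·[LHE] = 1/15
[PST]:[LHE] = -16/25:1/15 = -48/5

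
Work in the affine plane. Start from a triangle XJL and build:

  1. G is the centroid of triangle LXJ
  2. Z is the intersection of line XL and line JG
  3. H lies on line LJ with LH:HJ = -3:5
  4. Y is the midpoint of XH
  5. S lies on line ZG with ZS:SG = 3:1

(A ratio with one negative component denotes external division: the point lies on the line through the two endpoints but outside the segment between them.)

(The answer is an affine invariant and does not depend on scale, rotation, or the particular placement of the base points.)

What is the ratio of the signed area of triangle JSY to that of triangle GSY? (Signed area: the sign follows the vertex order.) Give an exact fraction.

Set X = (0, 0), J = (1, 0), L = (0, 1); any affine frame gives the same invariant.
1. G is the centroid of triangle LXJ ⇒ G = (1/3, 1/3)
2. Z is the intersection of line XL and line JG ⇒ Z = (0, 1/2)
3. H lies on line LJ with LH:HJ = -3:5 ⇒ H = (-3/2, 5/2)
4. Y is the midpoint of XH ⇒ Y = (-3/4, 5/4)
5. S lies on line ZG with ZS:SG = 3:1 ⇒ S = (1/4, 3/8)
2·[JSY] = -9/32, 2·[GSY] = -1/32
[JSY]:[GSY] = -9/32:-1/32 = 9

[JSY]:[GSY] = 9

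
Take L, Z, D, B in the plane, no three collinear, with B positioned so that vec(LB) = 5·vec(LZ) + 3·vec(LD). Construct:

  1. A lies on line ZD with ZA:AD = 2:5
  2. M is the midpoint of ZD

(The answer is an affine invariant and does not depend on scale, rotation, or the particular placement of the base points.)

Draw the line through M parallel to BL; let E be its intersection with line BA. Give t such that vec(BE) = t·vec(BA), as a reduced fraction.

t = -7/5

Set L = (0, 0), Z = (1, 0), D = (0, 1), B = (5, 3); any affine frame gives the same invariant.
1. A lies on line ZD with ZA:AD = 2:5 ⇒ A = (5/7, 2/7)
2. M is the midpoint of ZD ⇒ M = (1/2, 1/2)
through M parallel to BL: direction (-5, -3); meets BA at E = (11, 34/5)
E = B + t·(A−B) with t = -7/5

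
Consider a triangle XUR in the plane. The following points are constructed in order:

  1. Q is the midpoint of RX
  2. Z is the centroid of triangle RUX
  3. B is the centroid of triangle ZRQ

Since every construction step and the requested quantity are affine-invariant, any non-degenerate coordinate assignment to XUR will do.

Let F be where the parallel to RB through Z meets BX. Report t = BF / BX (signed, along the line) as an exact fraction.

t = -1/2

Choose coordinates X = (0, 0), U = (1, 0), R = (0, 1).
1. Q is the midpoint of RX ⇒ Q = (0, 1/2)
2. Z is the centroid of triangle RUX ⇒ Z = (1/3, 1/3)
3. B is the centroid of triangle ZRQ ⇒ B = (1/9, 11/18)
through Z parallel to RB: direction (1/9, -7/18); meets BX at F = (1/6, 11/12)
F = B + t·(X−B) with t = -1/2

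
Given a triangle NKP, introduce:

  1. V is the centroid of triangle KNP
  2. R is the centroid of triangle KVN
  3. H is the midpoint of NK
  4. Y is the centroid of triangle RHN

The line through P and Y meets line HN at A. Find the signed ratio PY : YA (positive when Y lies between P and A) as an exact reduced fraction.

Work in coordinates with N = (0, 0), K = (1, 0), P = (0, 1).
1. V is the centroid of triangle KNP ⇒ V = (1/3, 1/3)
2. R is the centroid of triangle KVN ⇒ R = (4/9, 1/9)
3. H is the midpoint of NK ⇒ H = (1/2, 0)
4. Y is the centroid of triangle RHN ⇒ Y = (17/54, 1/27)
line PY meets HN at A = (17/52, 0)
Y = P + t·(A−P) with t = 26/27, so PY:YA = 26/27:1/27

PY:YA = 26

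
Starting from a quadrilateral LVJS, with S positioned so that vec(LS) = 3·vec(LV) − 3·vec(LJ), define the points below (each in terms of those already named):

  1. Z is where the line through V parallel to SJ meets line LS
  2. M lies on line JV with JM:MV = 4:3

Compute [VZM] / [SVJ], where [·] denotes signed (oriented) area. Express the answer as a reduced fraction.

[VZM]:[SVJ] = -3/7

Assign L = (0, 0), V = (1, 0), J = (0, 1), S = (3, -3) — the answer is frame-independent, so this choice is without loss of generality.
1. Z is where the line through V parallel to SJ meets line LS ⇒ Z = (4, -4)
2. M lies on line JV with JM:MV = 4:3 ⇒ M = (4/7, 3/7)
2·[VZM] = -3/7, 2·[SVJ] = 1
[VZM]:[SVJ] = -3/7:1 = -3/7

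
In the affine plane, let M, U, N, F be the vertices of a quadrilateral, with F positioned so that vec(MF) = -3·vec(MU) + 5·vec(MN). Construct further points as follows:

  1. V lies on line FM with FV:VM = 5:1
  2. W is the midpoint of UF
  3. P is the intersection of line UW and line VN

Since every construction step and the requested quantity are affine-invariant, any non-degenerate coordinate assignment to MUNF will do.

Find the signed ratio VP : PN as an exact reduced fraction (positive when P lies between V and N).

Assign M = (0, 0), U = (1, 0), N = (0, 1), F = (-3, 5) — the answer is frame-independent, so this choice is without loss of generality.
1. V lies on line FM with FV:VM = 5:1 ⇒ V = (-1/2, 5/6)
2. W is the midpoint of UF ⇒ W = (-1, 5/2)
3. P is the intersection of line UW and line VN ⇒ P = (3/19, 20/19)
P = V + t·(N−V) with t = 25/19, so VP:PN = t:(1−t) = 25/19:-6/19

VP:PN = -25/6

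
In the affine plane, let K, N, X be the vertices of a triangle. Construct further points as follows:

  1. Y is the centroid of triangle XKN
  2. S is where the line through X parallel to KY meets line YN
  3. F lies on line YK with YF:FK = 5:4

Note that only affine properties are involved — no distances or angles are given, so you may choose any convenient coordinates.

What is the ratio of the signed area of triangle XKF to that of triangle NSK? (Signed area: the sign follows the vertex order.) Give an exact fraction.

Assign K = (0, 0), N = (1, 0), X = (0, 1) — the answer is frame-independent, so this choice is without loss of generality.
1. Y is the centroid of triangle XKN ⇒ Y = (1/3, 1/3)
2. S is where the line through X parallel to KY meets line YN ⇒ S = (-1/3, 2/3)
3. F lies on line YK with YF:FK = 5:4 ⇒ F = (4/27, 4/27)
2·[XKF] = 4/27, 2·[NSK] = 2/3
[XKF]:[NSK] = 4/27:2/3 = 2/9

[XKF]:[NSK] = 2/9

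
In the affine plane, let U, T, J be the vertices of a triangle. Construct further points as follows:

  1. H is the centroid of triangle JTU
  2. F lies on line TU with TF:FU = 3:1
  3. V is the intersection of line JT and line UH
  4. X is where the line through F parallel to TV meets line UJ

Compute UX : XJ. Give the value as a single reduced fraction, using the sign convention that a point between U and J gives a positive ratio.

Assign U = (0, 0), T = (1, 0), J = (0, 1) — the answer is frame-independent, so this choice is without loss of generality.
1. H is the centroid of triangle JTU ⇒ H = (1/3, 1/3)
2. F lies on line TU with TF:FU = 3:1 ⇒ F = (1/4, 0)
3. V is the intersection of line JT and line UH ⇒ V = (1/2, 1/2)
4. X is where the line through F parallel to TV meets line UJ ⇒ X = (0, 1/4)
X = U + t·(J−U) with t = 1/4, so UX:XJ = t:(1−t) = 1/4:3/4

UX:XJ = 1/3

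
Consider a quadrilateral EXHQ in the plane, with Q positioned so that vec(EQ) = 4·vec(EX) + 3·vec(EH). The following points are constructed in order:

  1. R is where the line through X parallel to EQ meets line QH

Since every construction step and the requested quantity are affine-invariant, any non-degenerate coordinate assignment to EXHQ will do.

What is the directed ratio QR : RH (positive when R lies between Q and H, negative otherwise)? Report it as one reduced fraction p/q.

Work in coordinates with E = (0, 0), X = (1, 0), H = (0, 1), Q = (4, 3).
1. R is where the line through X parallel to EQ meets line QH ⇒ R = (7, 9/2)
R = Q + t·(H−Q) with t = -3/4, so QR:RH = t:(1−t) = -3/4:7/4

QR:RH = -3/7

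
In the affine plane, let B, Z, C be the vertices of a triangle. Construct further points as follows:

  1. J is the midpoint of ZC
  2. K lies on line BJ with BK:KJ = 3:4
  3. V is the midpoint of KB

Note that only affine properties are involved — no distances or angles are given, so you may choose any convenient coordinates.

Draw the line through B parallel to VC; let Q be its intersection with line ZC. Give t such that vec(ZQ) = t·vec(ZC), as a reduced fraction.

t = 25/22

Work in coordinates with B = (0, 0), Z = (1, 0), C = (0, 1).
1. J is the midpoint of ZC ⇒ J = (1/2, 1/2)
2. K lies on line BJ with BK:KJ = 3:4 ⇒ K = (3/14, 3/14)
3. V is the midpoint of KB ⇒ V = (3/28, 3/28)
through B parallel to VC: direction (-3/28, 25/28); meets ZC at Q = (-3/22, 25/22)
Q = Z + t·(C−Z) with t = 25/22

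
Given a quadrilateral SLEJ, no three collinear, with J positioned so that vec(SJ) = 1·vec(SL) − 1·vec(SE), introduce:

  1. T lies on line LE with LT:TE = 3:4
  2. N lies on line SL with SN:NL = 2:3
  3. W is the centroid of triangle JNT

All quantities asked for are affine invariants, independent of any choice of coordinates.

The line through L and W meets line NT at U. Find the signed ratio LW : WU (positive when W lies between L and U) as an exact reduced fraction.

LW:WU = 4/5

Assign S = (0, 0), L = (1, 0), E = (0, 1), J = (1, -1) — the answer is frame-independent, so this choice is without loss of generality.
1. T lies on line LE with LT:TE = 3:4 ⇒ T = (4/7, 3/7)
2. N lies on line SL with SN:NL = 2:3 ⇒ N = (2/5, 0)
3. W is the centroid of triangle JNT ⇒ W = (23/35, -4/21)
line LW meets NT at U = (8/35, -3/7)
W = L + t·(U−L) with t = 4/9, so LW:WU = 4/9:5/9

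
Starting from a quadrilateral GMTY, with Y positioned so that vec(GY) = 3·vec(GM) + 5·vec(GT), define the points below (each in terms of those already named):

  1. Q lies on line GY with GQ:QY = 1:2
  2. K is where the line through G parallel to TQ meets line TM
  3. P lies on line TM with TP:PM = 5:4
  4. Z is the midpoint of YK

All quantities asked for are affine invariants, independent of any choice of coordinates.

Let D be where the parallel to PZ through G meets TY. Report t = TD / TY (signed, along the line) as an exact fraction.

Set G = (0, 0), M = (1, 0), T = (0, 1), Y = (3, 5); any affine frame gives the same invariant.
1. Q lies on line GY with GQ:QY = 1:2 ⇒ Q = (1, 5/3)
2. K is where the line through G parallel to TQ meets line TM ⇒ K = (3/5, 2/5)
3. P lies on line TM with TP:PM = 5:4 ⇒ P = (5/9, 4/9)
4. Z is the midpoint of YK ⇒ Z = (9/5, 27/10)
through G parallel to PZ: direction (56/45, 203/90); meets TY at D = (48/23, 87/23)
D = T + t·(Y−T) with t = 16/23

t = 16/23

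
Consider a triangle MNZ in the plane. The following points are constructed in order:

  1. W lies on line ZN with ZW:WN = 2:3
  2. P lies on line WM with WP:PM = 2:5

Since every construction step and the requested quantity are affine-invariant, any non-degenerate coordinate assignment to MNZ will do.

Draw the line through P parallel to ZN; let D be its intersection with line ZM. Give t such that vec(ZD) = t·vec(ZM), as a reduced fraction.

Work in coordinates with M = (0, 0), N = (1, 0), Z = (0, 1).
1. W lies on line ZN with ZW:WN = 2:3 ⇒ W = (2/5, 3/5)
2. P lies on line WM with WP:PM = 2:5 ⇒ P = (2/7, 3/7)
through P parallel to ZN: direction (1, -1); meets ZM at D = (0, 5/7)
D = Z + t·(M−Z) with t = 2/7

t = 2/7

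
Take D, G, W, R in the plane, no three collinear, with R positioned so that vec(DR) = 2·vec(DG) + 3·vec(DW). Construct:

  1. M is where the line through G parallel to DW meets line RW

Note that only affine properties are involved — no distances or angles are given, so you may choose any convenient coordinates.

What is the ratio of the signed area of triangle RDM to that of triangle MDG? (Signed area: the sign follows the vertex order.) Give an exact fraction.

Choose coordinates D = (0, 0), G = (1, 0), W = (0, 1), R = (2, 3).
1. M is where the line through G parallel to DW meets line RW ⇒ M = (1, 2)
2·[RDM] = -1, 2·[MDG] = 2
[RDM]:[MDG] = -1:2 = -1/2

[RDM]:[MDG] = -1/2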